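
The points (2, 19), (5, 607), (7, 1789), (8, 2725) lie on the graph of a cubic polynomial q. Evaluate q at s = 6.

Using the Lagrange interpolation formula with nodes 2, 5, 7, 8:
  L_0(s) = (s - 5)(s - 7)(s - 8) / -90
  L_1(s) = (s - 2)(s - 7)(s - 8) / 18
  L_2(s) = (s - 2)(s - 5)(s - 8) / -10
  L_3(s) = (s - 2)(s - 5)(s - 7) / 18
Then q(s) = 19·L_0(s) + 607·L_1(s) + 1789·L_2(s) + 2725·L_3(s).
Expanding and collecting terms gives q(s) = 6s³ - 5s² - 3s - 3.
Evaluating at s = 6: q(6) = 1095.

1095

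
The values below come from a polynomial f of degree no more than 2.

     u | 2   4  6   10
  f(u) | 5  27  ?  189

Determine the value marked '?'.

The 3 known points determine the degree-2 polynomial uniquely.
Write f(u) = au^2 + bu + c. Substituting each data point gives a linear system:
  4a + 2b + c = 5
  16a + 4b + c = 27
  100a + 10b + c = 189
Solving the system yields a = 2, b = -1, c = -1.
So f(u) = 2u² - u - 1.
Then f(6) = 65.

65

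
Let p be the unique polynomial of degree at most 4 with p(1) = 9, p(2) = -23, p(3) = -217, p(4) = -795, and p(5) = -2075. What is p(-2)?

-87

Write p(t) = at^4 + bt^3 + ct^2 + dt + e. Substituting each data point gives a linear system:
  a + b + c + d + e = 9
  16a + 8b + 4c + 2d + e = -23
  81a + 27b + 9c + 3d + e = -217
  256a + 64b + 16c + 4d + e = -795
  625a + 125b + 25c + 5d + e = -2075
Solving the system yields a = -4, b = 3, c = 1, d = 4, e = 5.
So p(t) = -4t⁴ + 3t³ + t² + 4t + 5.
Then p(-2) = -87.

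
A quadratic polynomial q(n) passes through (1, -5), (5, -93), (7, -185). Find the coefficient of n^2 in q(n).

Write q(n) = an^2 + bn + c. Substituting each data point gives a linear system:
  a + b + c = -5
  25a + 5b + c = -93
  49a + 7b + c = -185
Solving the system yields a = -4, b = 2, c = -3.
So q(n) = -4n² + 2n - 3.
The leading coefficient is -4.

-4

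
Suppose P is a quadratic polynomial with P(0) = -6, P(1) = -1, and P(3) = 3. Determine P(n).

Using the Lagrange interpolation formula with nodes 0, 1, 3:
  L_0(n) = (n - 1)(n - 3) / 3
  L_1(n) = n(n - 3) / -2
  L_2(n) = n(n - 1) / 6
Then P(n) = -6·L_0(n) - 1·L_1(n) + 3·L_2(n).
Expanding and collecting terms gives P(n) = -n^2 + 6n - 6.
Check: P(1) = -1. ✓

P(n) = -n^2 + 6n - 6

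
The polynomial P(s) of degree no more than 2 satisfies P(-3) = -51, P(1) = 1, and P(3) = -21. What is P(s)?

P(s) = -4s^2 + 5s

Write P(s) = as^2 + bs + c. Substituting each data point gives a linear system:
  9a - 3b + c = -51
  a + b + c = 1
  9a + 3b + c = -21
Solving the system yields a = -4, b = 5, c = 0.
So P(s) = -4s² + 5s.
Check: P(-3) = -51. ✓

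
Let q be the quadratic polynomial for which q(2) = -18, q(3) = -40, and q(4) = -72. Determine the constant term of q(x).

Write q(x) = ax^2 + bx + c. Substituting each data point gives a linear system:
  4a + 2b + c = -18
  9a + 3b + c = -40
  16a + 4b + c = -72
Solving the system yields a = -5, b = 3, c = -4.
So q(x) = -5x² + 3x - 4.
The constant term is -4.

-4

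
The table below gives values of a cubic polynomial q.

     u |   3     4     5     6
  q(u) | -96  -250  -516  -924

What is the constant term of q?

Write q(u) = au^3 + bu^2 + cu + d. Substituting each data point gives a linear system:
  27a + 9b + 3c + d = -96
  64a + 16b + 4c + d = -250
  125a + 25b + 5c + d = -516
  216a + 36b + 6c + d = -924
Solving the system yields a = -5, b = 4, c = 3, d = -6.
So q(u) = -5u^3 + 4u^2 + 3u - 6.
The constant term is -6.

-6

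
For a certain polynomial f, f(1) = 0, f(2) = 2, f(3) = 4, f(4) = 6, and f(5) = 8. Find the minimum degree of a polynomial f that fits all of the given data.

1

Forward differences of the values at s = 1, 2, 3, 4, 5:
  f  : 0  2  4  6  8
  Δ  : 2  2  2  2
  Δ^2: 0  0  0
  Δ^3: 0  0
  Δ^4: 0
The first differences are constant (2) and nonzero, while all higher differences vanish, so the minimal degree is 1.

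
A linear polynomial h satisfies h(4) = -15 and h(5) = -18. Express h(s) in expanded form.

Using the Lagrange interpolation formula with nodes 4, 5:
  L_0(s) = (s - 5) / -1
  L_1(s) = (s - 4) / 1
Then h(s) = -15·L_0(s) - 18·L_1(s).
Expanding and collecting terms gives h(s) = -3s - 3.
Check: h(5) = -18. ✓

h(s) = -3s - 3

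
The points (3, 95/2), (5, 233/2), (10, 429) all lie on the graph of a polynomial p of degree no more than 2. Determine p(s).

Using the Lagrange interpolation formula with nodes 3, 5, 10:
  L_0(s) = (s - 5)(s - 10) / 14
  L_1(s) = (s - 3)(s - 10) / -10
  L_2(s) = (s - 3)(s - 5) / 35
Then p(s) = 95/2·L_0(s) + 233/2·L_1(s) + 429·L_2(s).
Expanding and collecting terms gives p(s) = 4s² + (5/2)s + 4.
Check: p(3) = 95/2. ✓

p(s) = 4s^2 + (5/2)s + 4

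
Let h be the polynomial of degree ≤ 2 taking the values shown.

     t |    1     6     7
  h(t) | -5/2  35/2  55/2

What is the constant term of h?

-1/2

Write h(t) = at^2 + bt + c. Substituting each data point gives a linear system:
  a + b + c = -5/2
  36a + 6b + c = 35/2
  49a + 7b + c = 55/2
Solving the system yields a = 1, b = -3, c = -1/2.
So h(t) = t^2 - 3t - 1/2.
The constant term is -1/2.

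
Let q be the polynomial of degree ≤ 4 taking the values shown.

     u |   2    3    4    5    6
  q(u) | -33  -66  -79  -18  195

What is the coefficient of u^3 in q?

Write q(u) = au^4 + bu^3 + cu^2 + du + e. Substituting each data point gives a linear system:
  16a + 8b + 4c + 2d + e = -33
  81a + 27b + 9c + 3d + e = -66
  256a + 64b + 16c + 4d + e = -79
  625a + 125b + 25c + 5d + e = -18
  1296a + 216b + 36c + 6d + e = 195
Solving the system yields a = 1, b = -5, c = 0, d = -3, e = -3.
So q(u) = u^4 - 5u^3 - 3u - 3.
The coefficient of u^3 is -5.

-5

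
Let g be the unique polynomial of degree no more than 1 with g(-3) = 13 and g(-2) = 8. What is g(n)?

Write g(n) = an + b. Substituting each data point gives a linear system:
  -3a + b = 13
  -2a + b = 8
Solving the system yields a = -5, b = -2.
So g(n) = -5n - 2.
Check: g(-2) = 8. ✓

g(n) = -5n - 2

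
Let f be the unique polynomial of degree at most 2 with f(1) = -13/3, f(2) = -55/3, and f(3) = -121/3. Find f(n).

f(n) = -4n^2 - 2n + 5/3

Write f(n) = an^2 + bn + c. Substituting each data point gives a linear system:
  a + b + c = -13/3
  4a + 2b + c = -55/3
  9a + 3b + c = -121/3
Solving the system yields a = -4, b = -2, c = 5/3.
So f(n) = -4n^2 - 2n + 5/3.
Check: f(2) = -55/3. ✓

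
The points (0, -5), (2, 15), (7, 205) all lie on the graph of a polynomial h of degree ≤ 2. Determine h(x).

h(x) = 4x^2 + 2x - 5

Write h(x) = ax^2 + bx + c. Substituting each data point gives a linear system:
  c = -5
  4a + 2b + c = 15
  49a + 7b + c = 205
Solving the system yields a = 4, b = 2, c = -5.
So h(x) = 4x^2 + 2x - 5.
Check: h(2) = 15. ✓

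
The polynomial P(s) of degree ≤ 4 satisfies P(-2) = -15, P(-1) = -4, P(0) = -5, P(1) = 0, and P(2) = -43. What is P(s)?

P(s) = -3s^4 - 3s^3 + 6s^2 + 5s - 5

Using the Lagrange interpolation formula with nodes -2, -1, 0, 1, 2:
  L_0(s) = (s + 1)s(s - 1)(s - 2) / 24
  L_1(s) = (s + 2)s(s - 1)(s - 2) / -6
  L_2(s) = (s + 2)(s + 1)(s - 1)(s - 2) / 4
  L_3(s) = (s + 2)(s + 1)s(s - 2) / -6
  L_4(s) = (s + 2)(s + 1)s(s - 1) / 24
Then P(s) = -15·L_0(s) - 4·L_1(s) - 5·L_2(s) + 0·L_3(s) - 43·L_4(s).
Expanding and collecting terms gives P(s) = -3s^4 - 3s^3 + 6s^2 + 5s - 5.
Check: P(0) = -5. ✓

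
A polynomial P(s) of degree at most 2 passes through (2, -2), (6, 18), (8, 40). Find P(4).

Write P(s) = as^2 + bs + c. Substituting each data point gives a linear system:
  4a + 2b + c = -2
  36a + 6b + c = 18
  64a + 8b + c = 40
Solving the system yields a = 1, b = -3, c = 0.
So P(s) = s² - 3s.
Then P(4) = 4.

4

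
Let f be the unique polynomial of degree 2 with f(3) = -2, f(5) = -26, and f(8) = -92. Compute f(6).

Using the Lagrange interpolation formula with nodes 3, 5, 8:
  L_0(u) = (u - 5)(u - 8) / 10
  L_1(u) = (u - 3)(u - 8) / -6
  L_2(u) = (u - 3)(u - 5) / 15
Then f(u) = -2·L_0(u) - 26·L_1(u) - 92·L_2(u).
Expanding and collecting terms gives f(u) = -2u² + 4u + 4.
Evaluating at u = 6: f(6) = -44.

-44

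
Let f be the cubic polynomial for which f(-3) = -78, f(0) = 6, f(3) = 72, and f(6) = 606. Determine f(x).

Write f(x) = ax^3 + bx^2 + cx + d. Substituting each data point gives a linear system:
  -27a + 9b - 3c + d = -78
  d = 6
  27a + 9b + 3c + d = 72
  216a + 36b + 6c + d = 606
Solving the system yields a = 3, b = -1, c = -2, d = 6.
So f(x) = 3x^3 - x^2 - 2x + 6.
Check: f(3) = 72. ✓

f(x) = 3x^3 - x^2 - 2x + 6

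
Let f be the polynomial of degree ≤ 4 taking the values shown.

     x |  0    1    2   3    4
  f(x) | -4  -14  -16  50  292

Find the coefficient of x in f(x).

-6

Write f(x) = ax^4 + bx^3 + cx^2 + dx + e. Substituting each data point gives a linear system:
  e = -4
  a + b + c + d + e = -14
  16a + 8b + 4c + 2d + e = -16
  81a + 27b + 9c + 3d + e = 50
  256a + 64b + 16c + 4d + e = 292
Solving the system yields a = 2, b = -2, c = -4, d = -6, e = -4.
So f(x) = 2x^4 - 2x^3 - 4x^2 - 6x - 4.
The coefficient of x is -6.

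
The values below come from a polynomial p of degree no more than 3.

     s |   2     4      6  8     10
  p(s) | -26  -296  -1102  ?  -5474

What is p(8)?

The 4 known points determine the degree-3 polynomial uniquely.
Write p(s) = as^3 + bs^2 + cs + d. Substituting each data point gives a linear system:
  8a + 4b + 2c + d = -26
  64a + 16b + 4c + d = -296
  216a + 36b + 6c + d = -1102
  1000a + 100b + 10c + d = -5474
Solving the system yields a = -6, b = 5, c = 3, d = -4.
So p(s) = -6s^3 + 5s^2 + 3s - 4.
Then p(8) = -2732.

-2732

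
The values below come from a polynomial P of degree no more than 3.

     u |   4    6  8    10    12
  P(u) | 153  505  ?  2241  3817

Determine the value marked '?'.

1169

On equispaced nodes a degree-3 polynomial has vanishing fourth forward difference, so
  P(4) - 4·P(6) + 6·P(8) - 4·P(10) + P(12) = 0.
Substituting the known values and solving for P(8):
  6·P(8) = 7014
  P(8) = 1169.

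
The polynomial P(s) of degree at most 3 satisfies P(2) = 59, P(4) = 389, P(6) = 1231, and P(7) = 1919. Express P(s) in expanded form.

Write P(s) = as^3 + bs^2 + cs + d. Substituting each data point gives a linear system:
  8a + 4b + 2c + d = 59
  64a + 16b + 4c + d = 389
  216a + 36b + 6c + d = 1231
  343a + 49b + 7c + d = 1919
Solving the system yields a = 5, b = 4, c = 1, d = 1.
So P(s) = 5s^3 + 4s^2 + s + 1.
Check: P(4) = 389. ✓

P(s) = 5s^3 + 4s^2 + s + 1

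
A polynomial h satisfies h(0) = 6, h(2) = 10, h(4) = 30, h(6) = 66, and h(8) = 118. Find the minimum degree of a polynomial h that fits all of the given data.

2

Forward differences of the values at n = 0, 2, 4, 6, 8:
  h  : 6  10  30  66  118
  Δ  : 4  20  36  52
  Δ^2: 16  16  16
  Δ^3: 0  0
  Δ^4: 0
The second differences are constant (16) and nonzero, while all higher differences vanish, so the minimal degree is 2.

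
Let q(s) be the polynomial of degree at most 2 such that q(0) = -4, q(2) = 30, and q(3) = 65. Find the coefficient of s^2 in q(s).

Write q(s) = as^2 + bs + c. Substituting each data point gives a linear system:
  c = -4
  4a + 2b + c = 30
  9a + 3b + c = 65
Solving the system yields a = 6, b = 5, c = -4.
So q(s) = 6s² + 5s - 4.
The leading coefficient is 6.

6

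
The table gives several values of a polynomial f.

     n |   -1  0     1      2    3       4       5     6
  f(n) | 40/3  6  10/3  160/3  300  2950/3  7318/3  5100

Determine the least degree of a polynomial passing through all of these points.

Forward differences of the values at n = -1, 0, 1, 2, 3, 4, 5, 6:
  f  : 40/3  6  10/3  160/3  300  2950/3  7318/3  5100
  Δ  : -22/3  -8/3  50  740/3  2050/3  1456  7982/3
  Δ^2: 14/3  158/3  590/3  1310/3  2318/3  3614/3
  Δ^3: 48  144  240  336  432
  Δ^4: 96  96  96  96
  Δ^5: 0  0  0
  Δ^6: 0  0
  Δ^7: 0
The fourth differences are constant (96) and nonzero, while all higher differences vanish, so the minimal degree is 4.

4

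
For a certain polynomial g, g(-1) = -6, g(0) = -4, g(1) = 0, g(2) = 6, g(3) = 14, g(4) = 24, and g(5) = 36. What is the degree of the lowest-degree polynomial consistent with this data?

2

Forward differences of the values at x = -1, 0, 1, 2, 3, 4, 5:
  g  : -6  -4  0  6  14  24  36
  Δ  : 2  4  6  8  10  12
  Δ^2: 2  2  2  2  2
  Δ^3: 0  0  0  0
  Δ^4: 0  0  0
  Δ^5: 0  0
  Δ^6: 0
The second differences are constant (2) and nonzero, while all higher differences vanish, so the minimal degree is 2.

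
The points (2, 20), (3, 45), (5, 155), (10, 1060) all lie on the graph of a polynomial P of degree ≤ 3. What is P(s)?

P(s) = s^3 + 6s

Write P(s) = as^3 + bs^2 + cs + d. Substituting each data point gives a linear system:
  8a + 4b + 2c + d = 20
  27a + 9b + 3c + d = 45
  125a + 25b + 5c + d = 155
  1000a + 100b + 10c + d = 1060
Solving the system yields a = 1, b = 0, c = 6, d = 0.
So P(s) = s³ + 6s.
Check: P(2) = 20. ✓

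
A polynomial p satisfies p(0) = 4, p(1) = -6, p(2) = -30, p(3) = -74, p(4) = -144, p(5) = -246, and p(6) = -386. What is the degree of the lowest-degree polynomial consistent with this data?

Forward differences of the values at x = 0, 1, 2, 3, 4, 5, 6:
  p  : 4  -6  -30  -74  -144  -246  -386
  Δ  : -10  -24  -44  -70  -102  -140
  Δ^2: -14  -20  -26  -32  -38
  Δ^3: -6  -6  -6  -6
  Δ^4: 0  0  0
  Δ^5: 0  0
  Δ^6: 0
The third differences are constant (-6) and nonzero, while all higher differences vanish, so the minimal degree is 3.

3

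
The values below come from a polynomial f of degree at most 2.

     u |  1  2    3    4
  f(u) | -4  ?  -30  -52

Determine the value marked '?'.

The 3 known points determine the degree-2 polynomial uniquely.
Write f(u) = au^2 + bu + c. Substituting each data point gives a linear system:
  a + b + c = -4
  9a + 3b + c = -30
  16a + 4b + c = -52
Solving the system yields a = -3, b = -1, c = 0.
So f(u) = -3u² - u.
Then f(2) = -14.

-14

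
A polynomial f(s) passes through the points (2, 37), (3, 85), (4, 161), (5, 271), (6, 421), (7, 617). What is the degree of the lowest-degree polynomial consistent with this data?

Forward differences of the values at s = 2, 3, 4, 5, 6, 7:
  f  : 37  85  161  271  421  617
  Δ  : 48  76  110  150  196
  Δ^2: 28  34  40  46
  Δ^3: 6  6  6
  Δ^4: 0  0
  Δ^5: 0
The third differences are constant (6) and nonzero, while all higher differences vanish, so the minimal degree is 3.

3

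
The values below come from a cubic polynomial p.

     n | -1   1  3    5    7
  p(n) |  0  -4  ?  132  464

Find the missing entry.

8

On equispaced nodes a degree-3 polynomial has vanishing fourth forward difference, so
  p(-1) - 4·p(1) + 6·p(3) - 4·p(5) + p(7) = 0.
Substituting the known values and solving for p(3):
  6·p(3) = 48
  p(3) = 8.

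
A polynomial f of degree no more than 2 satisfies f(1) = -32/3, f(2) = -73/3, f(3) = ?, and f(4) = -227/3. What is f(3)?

On equispaced nodes a degree-2 polynomial has vanishing third forward difference, so
  - f(1) + 3·f(2) - 3·f(3) + f(4) = 0.
Substituting the known values and solving for f(3):
  -3·f(3) = 138
  f(3) = -46.

-46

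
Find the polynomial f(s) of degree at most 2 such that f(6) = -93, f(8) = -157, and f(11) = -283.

f(s) = -2s^2 - 4s + 3

Using the Lagrange interpolation formula with nodes 6, 8, 11:
  L_0(s) = (s - 8)(s - 11) / 10
  L_1(s) = (s - 6)(s - 11) / -6
  L_2(s) = (s - 6)(s - 8) / 15
Then f(s) = -93·L_0(s) - 157·L_1(s) - 283·L_2(s).
Expanding and collecting terms gives f(s) = -2s^2 - 4s + 3.
Check: f(8) = -157. ✓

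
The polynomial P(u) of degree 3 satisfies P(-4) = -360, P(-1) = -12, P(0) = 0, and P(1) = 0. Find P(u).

P(u) = 4u^3 - 6u^2 + 2u

Using the Lagrange interpolation formula with nodes -4, -1, 0, 1:
  L_0(u) = (u + 1)u(u - 1) / -60
  L_1(u) = (u + 4)u(u - 1) / 6
  L_2(u) = (u + 4)(u + 1)(u - 1) / -4
  L_3(u) = (u + 4)(u + 1)u / 10
Then P(u) = -360·L_0(u) - 12·L_1(u) + 0·L_2(u) + 0·L_3(u).
Expanding and collecting terms gives P(u) = 4u³ - 6u² + 2u.
Check: P(-4) = -360. ✓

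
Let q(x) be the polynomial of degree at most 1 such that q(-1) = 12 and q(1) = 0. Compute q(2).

Using the Lagrange interpolation formula with nodes -1, 1:
  L_0(x) = (x - 1) / -2
  L_1(x) = (x + 1) / 2
Then q(x) = 12·L_0(x) + 0·L_1(x).
Expanding and collecting terms gives q(x) = -6x + 6.
Evaluating at x = 2: q(2) = -6.

-6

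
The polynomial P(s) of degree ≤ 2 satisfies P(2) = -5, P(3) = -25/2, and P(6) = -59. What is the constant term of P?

-2

Write P(s) = as^2 + bs + c. Substituting each data point gives a linear system:
  4a + 2b + c = -5
  9a + 3b + c = -25/2
  36a + 6b + c = -59
Solving the system yields a = -2, b = 5/2, c = -2.
So P(s) = -2s^2 + (5/2)s - 2.
The constant term is -2.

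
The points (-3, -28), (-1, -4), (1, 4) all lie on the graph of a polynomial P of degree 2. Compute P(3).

-4

Forward differences of the values at s = -3, -1, 1:
  P  : -28  -4  4
  Δ  : 24  8
  Δ^2: -16
The second differences are constant, confirming degree 2.
Interpolating (Newton forward form) and evaluating at s = 3 gives P(3) = -4.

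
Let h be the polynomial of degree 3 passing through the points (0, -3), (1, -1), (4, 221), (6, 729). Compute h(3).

Write h(s) = as^3 + bs^2 + cs + d. Substituting each data point gives a linear system:
  d = -3
  a + b + c + d = -1
  64a + 16b + 4c + d = 221
  216a + 36b + 6c + d = 729
Solving the system yields a = 3, b = 3, c = -4, d = -3.
So h(s) = 3s^3 + 3s^2 - 4s - 3.
Then h(3) = 93.

93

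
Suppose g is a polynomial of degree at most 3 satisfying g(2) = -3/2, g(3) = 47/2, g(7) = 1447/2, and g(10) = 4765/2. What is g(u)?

Write g(u) = au^3 + bu^2 + cu + d. Substituting each data point gives a linear system:
  8a + 4b + 2c + d = -3/2
  27a + 9b + 3c + d = 47/2
  343a + 49b + 7c + d = 1447/2
  1000a + 100b + 10c + d = 4765/2
Solving the system yields a = 3, b = -6, c = -2, d = 5/2.
So g(u) = 3u^3 - 6u^2 - 2u + 5/2.
Check: g(10) = 4765/2. ✓

g(u) = 3u^3 - 6u^2 - 2u + 5/2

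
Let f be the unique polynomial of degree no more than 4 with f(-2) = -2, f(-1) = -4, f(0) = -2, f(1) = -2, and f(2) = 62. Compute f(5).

2378

Forward differences of the values at x = -2, -1, 0, 1, 2:
  f  : -2  -4  -2  -2  62
  Δ  : -2  2  0  64
  Δ^2: 4  -2  64
  Δ^3: -6  66
  Δ^4: 72
The fourth differences are constant, confirming degree 4.
Interpolating (Newton forward form) and evaluating at x = 5 gives f(5) = 2378.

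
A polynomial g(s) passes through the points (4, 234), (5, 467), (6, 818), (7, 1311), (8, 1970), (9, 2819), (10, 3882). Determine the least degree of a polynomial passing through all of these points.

Forward differences of the values at s = 4, 5, 6, 7, 8, 9, 10:
  g  : 234  467  818  1311  1970  2819  3882
  Δ  : 233  351  493  659  849  1063
  Δ^2: 118  142  166  190  214
  Δ^3: 24  24  24  24
  Δ^4: 0  0  0
  Δ^5: 0  0
  Δ^6: 0
The third differences are constant (24) and nonzero, while all higher differences vanish, so the minimal degree is 3.

3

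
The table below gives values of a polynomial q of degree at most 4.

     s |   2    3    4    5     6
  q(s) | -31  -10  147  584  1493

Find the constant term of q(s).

-1

Write q(s) = as^4 + bs^3 + cs^2 + ds + e. Substituting each data point gives a linear system:
  16a + 8b + 4c + 2d + e = -31
  81a + 27b + 9c + 3d + e = -10
  256a + 64b + 16c + 4d + e = 147
  625a + 125b + 25c + 5d + e = 584
  1296a + 216b + 36c + 6d + e = 1493
Solving the system yields a = 2, b = -4, c = -6, d = -3, e = -1.
So q(s) = 2s^4 - 4s^3 - 6s^2 - 3s - 1.
The constant term is -1.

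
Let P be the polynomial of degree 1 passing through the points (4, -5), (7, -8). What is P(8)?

Using the Lagrange interpolation formula with nodes 4, 7:
  L_0(t) = (t - 7) / -3
  L_1(t) = (t - 4) / 3
Then P(t) = -5·L_0(t) - 8·L_1(t).
Expanding and collecting terms gives P(t) = -t - 1.
Evaluating at t = 8: P(8) = -9.

-9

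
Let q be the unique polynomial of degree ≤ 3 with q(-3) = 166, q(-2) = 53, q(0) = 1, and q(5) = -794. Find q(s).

Write q(s) = as^3 + bs^2 + cs + d. Substituting each data point gives a linear system:
  -27a + 9b - 3c + d = 166
  -8a + 4b - 2c + d = 53
  d = 1
  125a + 25b + 5c + d = -794
Solving the system yields a = -6, b = -1, c = -4, d = 1.
So q(s) = -6s^3 - s^2 - 4s + 1.
Check: q(5) = -794. ✓

q(s) = -6s^3 - s^2 - 4s + 1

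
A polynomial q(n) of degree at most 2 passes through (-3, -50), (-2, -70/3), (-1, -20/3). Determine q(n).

Using the Lagrange interpolation formula with nodes -3, -2, -1:
  L_0(n) = (n + 2)(n + 1) / 2
  L_1(n) = (n + 3)(n + 1) / -1
  L_2(n) = (n + 3)(n + 2) / 2
Then q(n) = -50·L_0(n) - 70/3·L_1(n) - 20/3·L_2(n).
Expanding and collecting terms gives q(n) = -5n^2 + (5/3)n.
Check: q(-2) = -70/3. ✓

q(n) = -5n^2 + (5/3)n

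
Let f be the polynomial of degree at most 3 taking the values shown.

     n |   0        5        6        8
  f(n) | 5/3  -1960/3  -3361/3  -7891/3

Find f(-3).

392/3

Write f(n) = an^3 + bn^2 + cn + d. Substituting each data point gives a linear system:
  d = 5/3
  125a + 25b + 5c + d = -1960/3
  216a + 36b + 6c + d = -3361/3
  512a + 64b + 8c + d = -7891/3
Solving the system yields a = -5, b = -1, c = -1, d = 5/3.
So f(n) = -5n^3 - n^2 - n + 5/3.
Then f(-3) = 392/3.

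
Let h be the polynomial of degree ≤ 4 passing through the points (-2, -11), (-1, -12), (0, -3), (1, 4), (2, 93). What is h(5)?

Using the Lagrange interpolation formula with nodes -2, -1, 0, 1, 2:
  L_0(u) = (u + 1)u(u - 1)(u - 2) / 24
  L_1(u) = (u + 2)u(u - 1)(u - 2) / -6
  L_2(u) = (u + 2)(u + 1)(u - 1)(u - 2) / 4
  L_3(u) = (u + 2)(u + 1)u(u - 2) / -6
  L_4(u) = (u + 2)(u + 1)u(u - 1) / 24
Then h(u) = -11·L_0(u) - 12·L_1(u) - 3·L_2(u) + 4·L_3(u) + 93·L_4(u).
Expanding and collecting terms gives h(u) = 4u^4 + 6u^3 - 5u^2 + 2u - 3.
Evaluating at u = 5: h(5) = 3132.

3132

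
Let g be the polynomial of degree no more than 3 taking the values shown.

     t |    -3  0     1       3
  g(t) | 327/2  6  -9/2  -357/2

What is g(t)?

Write g(t) = at^3 + bt^2 + ct + d. Substituting each data point gives a linear system:
  -27a + 9b - 3c + d = 327/2
  d = 6
  a + b + c + d = -9/2
  27a + 9b + 3c + d = -357/2
Solving the system yields a = -6, b = -3/2, c = -3, d = 6.
So g(t) = -6t^3 - (3/2)t^2 - 3t + 6.
Check: g(3) = -357/2. ✓

g(t) = -6t^3 - (3/2)t^2 - 3t + 6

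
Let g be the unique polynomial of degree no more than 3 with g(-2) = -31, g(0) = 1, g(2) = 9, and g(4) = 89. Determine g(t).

g(t) = 2t^3 - 3t^2 + 2t + 1

Using the Lagrange interpolation formula with nodes -2, 0, 2, 4:
  L_0(t) = t(t - 2)(t - 4) / -48
  L_1(t) = (t + 2)(t - 2)(t - 4) / 16
  L_2(t) = (t + 2)t(t - 4) / -16
  L_3(t) = (t + 2)t(t - 2) / 48
Then g(t) = -31·L_0(t) + 1·L_1(t) + 9·L_2(t) + 89·L_3(t).
Expanding and collecting terms gives g(t) = 2t^3 - 3t^2 + 2t + 1.
Check: g(0) = 1. ✓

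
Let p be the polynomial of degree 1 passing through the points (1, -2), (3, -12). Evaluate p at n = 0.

Using the Lagrange interpolation formula with nodes 1, 3:
  L_0(n) = (n - 3) / -2
  L_1(n) = (n - 1) / 2
Then p(n) = -2·L_0(n) - 12·L_1(n).
Expanding and collecting terms gives p(n) = -5n + 3.
Evaluating at n = 0: p(0) = 3.

3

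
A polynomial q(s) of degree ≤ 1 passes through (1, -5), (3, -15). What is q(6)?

Write q(s) = as + b. Substituting each data point gives a linear system:
  a + b = -5
  3a + b = -15
Solving the system yields a = -5, b = 0.
So q(s) = -5s.
Then q(6) = -30.

-30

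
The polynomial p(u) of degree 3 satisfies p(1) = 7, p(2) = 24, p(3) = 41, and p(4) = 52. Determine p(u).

Write p(u) = au^3 + bu^2 + cu + d. Substituting each data point gives a linear system:
  a + b + c + d = 7
  8a + 4b + 2c + d = 24
  27a + 9b + 3c + d = 41
  64a + 16b + 4c + d = 52
Solving the system yields a = -1, b = 6, c = 6, d = -4.
So p(u) = -u^3 + 6u^2 + 6u - 4.
Check: p(2) = 24. ✓

p(u) = -u^3 + 6u^2 + 6u - 4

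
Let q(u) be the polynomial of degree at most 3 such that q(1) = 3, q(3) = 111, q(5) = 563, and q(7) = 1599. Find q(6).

Forward differences of the values at u = 1, 3, 5, 7:
  q  : 3  111  563  1599
  Δ  : 108  452  1036
  Δ^2: 344  584
  Δ^3: 240
The third differences are constant, confirming degree 3.
Interpolating (Newton forward form) and evaluating at u = 6 gives q(6) = 993.

993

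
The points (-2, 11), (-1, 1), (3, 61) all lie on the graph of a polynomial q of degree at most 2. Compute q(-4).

Using the Lagrange interpolation formula with nodes -2, -1, 3:
  L_0(n) = (n + 1)(n - 3) / 5
  L_1(n) = (n + 2)(n - 3) / -4
  L_2(n) = (n + 2)(n + 1) / 20
Then q(n) = 11·L_0(n) + 1·L_1(n) + 61·L_2(n).
Expanding and collecting terms gives q(n) = 5n^2 + 5n + 1.
Evaluating at n = -4: q(-4) = 61.

61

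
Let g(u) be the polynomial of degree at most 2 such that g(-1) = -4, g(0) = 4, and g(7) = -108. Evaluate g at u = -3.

-38

Using the Lagrange interpolation formula with nodes -1, 0, 7:
  L_0(u) = u(u - 7) / 8
  L_1(u) = (u + 1)(u - 7) / -7
  L_2(u) = (u + 1)u / 56
Then g(u) = -4·L_0(u) + 4·L_1(u) - 108·L_2(u).
Expanding and collecting terms gives g(u) = -3u^2 + 5u + 4.
Evaluating at u = -3: g(-3) = -38.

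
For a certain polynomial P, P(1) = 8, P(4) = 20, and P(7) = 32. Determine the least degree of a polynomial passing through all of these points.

Forward differences of the values at n = 1, 4, 7:
  P  : 8  20  32
  Δ  : 12  12
  Δ^2: 0
The first differences are constant (12) and nonzero, while all higher differences vanish, so the minimal degree is 1.

1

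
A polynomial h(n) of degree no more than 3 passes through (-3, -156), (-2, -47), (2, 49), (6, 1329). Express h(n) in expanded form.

h(n) = 6n^3 + n^2 - 3

Using the Lagrange interpolation formula with nodes -3, -2, 2, 6:
  L_0(n) = (n + 2)(n - 2)(n - 6) / -45
  L_1(n) = (n + 3)(n - 2)(n - 6) / 32
  L_2(n) = (n + 3)(n + 2)(n - 6) / -80
  L_3(n) = (n + 3)(n + 2)(n - 2) / 288
Then h(n) = -156·L_0(n) - 47·L_1(n) + 49·L_2(n) + 1329·L_3(n).
Expanding and collecting terms gives h(n) = 6n³ + n² - 3.
Check: h(-2) = -47. ✓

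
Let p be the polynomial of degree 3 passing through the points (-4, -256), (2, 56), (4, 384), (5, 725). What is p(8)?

2816

Write p(u) = au^3 + bu^2 + cu + d. Substituting each data point gives a linear system:
  -64a + 16b - 4c + d = -256
  8a + 4b + 2c + d = 56
  64a + 16b + 4c + d = 384
  125a + 25b + 5c + d = 725
Solving the system yields a = 5, b = 4, c = 0, d = 0.
So p(u) = 5u^3 + 4u^2.
Then p(8) = 2816.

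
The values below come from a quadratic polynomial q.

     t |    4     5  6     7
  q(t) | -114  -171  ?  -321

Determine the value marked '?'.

-240

On equispaced nodes a degree-2 polynomial has vanishing third forward difference, so
  - q(4) + 3·q(5) - 3·q(6) + q(7) = 0.
Substituting the known values and solving for q(6):
  -3·q(6) = 720
  q(6) = -240.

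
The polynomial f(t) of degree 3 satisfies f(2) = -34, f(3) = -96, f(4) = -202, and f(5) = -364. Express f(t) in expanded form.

f(t) = -2t^3 - 4t^2 - 4t + 6

Using the Lagrange interpolation formula with nodes 2, 3, 4, 5:
  L_0(t) = (t - 3)(t - 4)(t - 5) / -6
  L_1(t) = (t - 2)(t - 4)(t - 5) / 2
  L_2(t) = (t - 2)(t - 3)(t - 5) / -2
  L_3(t) = (t - 2)(t - 3)(t - 4) / 6
Then f(t) = -34·L_0(t) - 96·L_1(t) - 202·L_2(t) - 364·L_3(t).
Expanding and collecting terms gives f(t) = -2t^3 - 4t^2 - 4t + 6.
Check: f(5) = -364. ✓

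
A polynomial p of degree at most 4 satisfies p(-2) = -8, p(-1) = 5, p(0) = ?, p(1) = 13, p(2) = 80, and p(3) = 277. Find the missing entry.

On equispaced nodes a degree-4 polynomial has vanishing fifth forward difference, so
  - p(-2) + 5·p(-1) - 10·p(0) + 10·p(1) - 5·p(2) + p(3) = 0.
Substituting the known values and solving for p(0):
  -10·p(0) = -40
  p(0) = 4.

4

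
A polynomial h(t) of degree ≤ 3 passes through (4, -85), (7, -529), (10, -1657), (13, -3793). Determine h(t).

Write h(t) = at^3 + bt^2 + ct + d. Substituting each data point gives a linear system:
  64a + 16b + 4c + d = -85
  343a + 49b + 7c + d = -529
  1000a + 100b + 10c + d = -1657
  2197a + 169b + 13c + d = -3793
Solving the system yields a = -2, b = 4, c = -6, d = 3.
So h(t) = -2t^3 + 4t^2 - 6t + 3.
Check: h(7) = -529. ✓

h(t) = -2t^3 + 4t^2 - 6t + 3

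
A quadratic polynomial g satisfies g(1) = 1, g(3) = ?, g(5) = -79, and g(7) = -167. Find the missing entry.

The 3 known points determine the degree-2 polynomial uniquely.
Write g(t) = at^2 + bt + c. Substituting each data point gives a linear system:
  a + b + c = 1
  25a + 5b + c = -79
  49a + 7b + c = -167
Solving the system yields a = -4, b = 4, c = 1.
So g(t) = -4t² + 4t + 1.
Then g(3) = -23.

-23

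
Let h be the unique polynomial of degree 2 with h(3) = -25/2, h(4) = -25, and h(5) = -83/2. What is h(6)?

Using the Lagrange interpolation formula with nodes 3, 4, 5:
  L_0(u) = (u - 4)(u - 5) / 2
  L_1(u) = (u - 3)(u - 5) / -1
  L_2(u) = (u - 3)(u - 4) / 2
Then h(u) = -25/2·L_0(u) - 25·L_1(u) - 83/2·L_2(u).
Expanding and collecting terms gives h(u) = -2u^2 + (3/2)u + 1.
Evaluating at u = 6: h(6) = -62.

-62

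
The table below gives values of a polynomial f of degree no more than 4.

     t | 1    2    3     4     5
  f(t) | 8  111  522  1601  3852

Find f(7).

14606

Using the Lagrange interpolation formula with nodes 1, 2, 3, 4, 5:
  L_0(t) = (t - 2)(t - 3)(t - 4)(t - 5) / 24
  L_1(t) = (t - 1)(t - 3)(t - 4)(t - 5) / -6
  L_2(t) = (t - 1)(t - 2)(t - 4)(t - 5) / 4
  L_3(t) = (t - 1)(t - 2)(t - 3)(t - 5) / -6
  L_4(t) = (t - 1)(t - 2)(t - 3)(t - 4) / 24
Then f(t) = 8·L_0(t) + 111·L_1(t) + 522·L_2(t) + 1601·L_3(t) + 3852·L_4(t).
Expanding and collecting terms gives f(t) = 6t^4 + 4t^2 + t - 3.
Evaluating at t = 7: f(7) = 14606.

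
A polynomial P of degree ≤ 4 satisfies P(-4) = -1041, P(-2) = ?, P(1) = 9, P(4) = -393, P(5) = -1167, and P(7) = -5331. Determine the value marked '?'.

-75

The 5 known points determine the degree-4 polynomial uniquely.
Write P(t) = at^4 + bt^3 + ct^2 + dt + e. Substituting each data point gives a linear system:
  256a - 64b + 16c - 4d + e = -1041
  a + b + c + d + e = 9
  256a + 64b + 16c + 4d + e = -393
  625a + 125b + 25c + 5d + e = -1167
  2401a + 343b + 49c + 7d + e = -5331
Solving the system yields a = -3, b = 5, c = 3, d = 1, e = 3.
So P(t) = -3t^4 + 5t^3 + 3t^2 + t + 3.
Then P(-2) = -75.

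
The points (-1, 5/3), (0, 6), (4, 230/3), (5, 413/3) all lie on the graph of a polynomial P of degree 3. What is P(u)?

P(u) = u^3 - (1/3)u^2 + 3u + 6

Write P(u) = au^3 + bu^2 + cu + d. Substituting each data point gives a linear system:
  -a + b - c + d = 5/3
  d = 6
  64a + 16b + 4c + d = 230/3
  125a + 25b + 5c + d = 413/3
Solving the system yields a = 1, b = -1/3, c = 3, d = 6.
So P(u) = u^3 - (1/3)u^2 + 3u + 6.
Check: P(4) = 230/3. ✓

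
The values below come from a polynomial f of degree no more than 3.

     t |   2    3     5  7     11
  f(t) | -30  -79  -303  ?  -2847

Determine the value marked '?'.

-775

The 4 known points determine the degree-3 polynomial uniquely.
Write f(t) = at^3 + bt^2 + ct + d. Substituting each data point gives a linear system:
  8a + 4b + 2c + d = -30
  27a + 9b + 3c + d = -79
  125a + 25b + 5c + d = -303
  1331a + 121b + 11c + d = -2847
Solving the system yields a = -2, b = -1, c = -6, d = 2.
So f(t) = -2t^3 - t^2 - 6t + 2.
Then f(7) = -775.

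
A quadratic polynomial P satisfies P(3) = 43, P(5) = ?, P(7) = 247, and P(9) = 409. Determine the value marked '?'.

On equispaced nodes a degree-2 polynomial has vanishing third forward difference, so
  - P(3) + 3·P(5) - 3·P(7) + P(9) = 0.
Substituting the known values and solving for P(5):
  3·P(5) = 375
  P(5) = 125.

125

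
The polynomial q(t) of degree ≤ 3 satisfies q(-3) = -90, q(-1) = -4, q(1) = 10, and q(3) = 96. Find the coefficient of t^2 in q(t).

Write q(t) = at^3 + bt^2 + ct + d. Substituting each data point gives a linear system:
  -27a + 9b - 3c + d = -90
  -a + b - c + d = -4
  a + b + c + d = 10
  27a + 9b + 3c + d = 96
Solving the system yields a = 3, b = 0, c = 4, d = 3.
So q(t) = 3t³ + 4t + 3.
The coefficient of t^2 is 0.

0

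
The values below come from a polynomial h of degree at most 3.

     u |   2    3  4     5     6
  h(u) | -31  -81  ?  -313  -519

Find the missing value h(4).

On equispaced nodes a degree-3 polynomial has vanishing fourth forward difference, so
  h(2) - 4·h(3) + 6·h(4) - 4·h(5) + h(6) = 0.
Substituting the known values and solving for h(4):
  6·h(4) = -1026
  h(4) = -171.

-171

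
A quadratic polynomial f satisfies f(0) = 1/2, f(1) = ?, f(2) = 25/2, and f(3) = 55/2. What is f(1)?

On equispaced nodes a degree-2 polynomial has vanishing third forward difference, so
  - f(0) + 3·f(1) - 3·f(2) + f(3) = 0.
Substituting the known values and solving for f(1):
  3·f(1) = 21/2
  f(1) = 7/2.

7/2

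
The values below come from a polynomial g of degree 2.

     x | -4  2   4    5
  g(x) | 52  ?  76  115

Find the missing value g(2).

22

The 3 known points determine the degree-2 polynomial uniquely.
Write g(x) = ax^2 + bx + c. Substituting each data point gives a linear system:
  16a - 4b + c = 52
  16a + 4b + c = 76
  25a + 5b + c = 115
Solving the system yields a = 4, b = 3, c = 0.
So g(x) = 4x^2 + 3x.
Then g(2) = 22.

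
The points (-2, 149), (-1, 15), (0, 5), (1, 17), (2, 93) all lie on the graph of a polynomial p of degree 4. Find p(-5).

Using the Lagrange interpolation formula with nodes -2, -1, 0, 1, 2:
  L_0(x) = (x + 1)x(x - 1)(x - 2) / 24
  L_1(x) = (x + 2)x(x - 1)(x - 2) / -6
  L_2(x) = (x + 2)(x + 1)(x - 1)(x - 2) / 4
  L_3(x) = (x + 2)(x + 1)x(x - 2) / -6
  L_4(x) = (x + 2)(x + 1)x(x - 1) / 24
Then p(x) = 149·L_0(x) + 15·L_1(x) + 5·L_2(x) + 17·L_3(x) + 93·L_4(x).
Expanding and collecting terms gives p(x) = 6x^4 - 5x^3 + 5x^2 + 6x + 5.
Evaluating at x = -5: p(-5) = 4475.

4475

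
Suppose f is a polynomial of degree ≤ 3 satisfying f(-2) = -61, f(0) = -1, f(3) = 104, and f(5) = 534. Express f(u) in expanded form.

f(u) = 5u^3 - 4u^2 + 2u - 1

Write f(u) = au^3 + bu^2 + cu + d. Substituting each data point gives a linear system:
  -8a + 4b - 2c + d = -61
  d = -1
  27a + 9b + 3c + d = 104
  125a + 25b + 5c + d = 534
Solving the system yields a = 5, b = -4, c = 2, d = -1.
So f(u) = 5u³ - 4u² + 2u - 1.
Check: f(0) = -1. ✓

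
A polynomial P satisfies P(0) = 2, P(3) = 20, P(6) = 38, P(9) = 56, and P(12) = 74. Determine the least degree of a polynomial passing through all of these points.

Forward differences of the values at s = 0, 3, 6, 9, 12:
  P  : 2  20  38  56  74
  Δ  : 18  18  18  18
  Δ^2: 0  0  0
  Δ^3: 0  0
  Δ^4: 0
The first differences are constant (18) and nonzero, while all higher differences vanish, so the minimal degree is 1.

1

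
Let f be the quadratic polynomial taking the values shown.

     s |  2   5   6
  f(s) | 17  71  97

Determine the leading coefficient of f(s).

2

Write f(s) = as^2 + bs + c. Substituting each data point gives a linear system:
  4a + 2b + c = 17
  25a + 5b + c = 71
  36a + 6b + c = 97
Solving the system yields a = 2, b = 4, c = 1.
So f(s) = 2s² + 4s + 1.
The leading coefficient is 2.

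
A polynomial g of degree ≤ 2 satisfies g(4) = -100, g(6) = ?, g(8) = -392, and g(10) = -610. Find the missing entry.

-222

On equispaced nodes a degree-2 polynomial has vanishing third forward difference, so
  - g(4) + 3·g(6) - 3·g(8) + g(10) = 0.
Substituting the known values and solving for g(6):
  3·g(6) = -666
  g(6) = -222.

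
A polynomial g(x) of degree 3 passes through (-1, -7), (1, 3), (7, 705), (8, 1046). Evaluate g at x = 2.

20

Using the Lagrange interpolation formula with nodes -1, 1, 7, 8:
  L_0(x) = (x - 1)(x - 7)(x - 8) / -144
  L_1(x) = (x + 1)(x - 7)(x - 8) / 84
  L_2(x) = (x + 1)(x - 1)(x - 8) / -48
  L_3(x) = (x + 1)(x - 1)(x - 7) / 63
Then g(x) = -7·L_0(x) + 3·L_1(x) + 705·L_2(x) + 1046·L_3(x).
Expanding and collecting terms gives g(x) = 2x^3 + 3x - 2.
Evaluating at x = 2: g(2) = 20.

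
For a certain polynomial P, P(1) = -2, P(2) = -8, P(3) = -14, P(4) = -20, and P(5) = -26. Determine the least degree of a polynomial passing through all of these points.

1

Forward differences of the values at u = 1, 2, 3, 4, 5:
  P  : -2  -8  -14  -20  -26
  Δ  : -6  -6  -6  -6
  Δ^2: 0  0  0
  Δ^3: 0  0
  Δ^4: 0
The first differences are constant (-6) and nonzero, while all higher differences vanish, so the minimal degree is 1.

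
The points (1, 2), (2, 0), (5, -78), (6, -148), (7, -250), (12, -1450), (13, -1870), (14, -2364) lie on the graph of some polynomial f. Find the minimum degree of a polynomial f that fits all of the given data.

Divided differences on the nodes 1, 2, 5, 6, 7, 12, 13, 14:
  order 0: 2  0  -78  -148  -250  -1450  -1870  -2364
  order 1: -2  -26  -70  -102  -240  -420  -494
  order 2: -6  -11  -16  -23  -30  -37
  order 3: -1  -1  -1  -1  -1
  order 4: 0  0  0  0
  order 5: 0  0  0
  order 6: 0  0
  order 7: 0
The order-3 divided differences are all -1 (nonzero) and every higher order vanishes, so the data lies on a polynomial of degree exactly 3.

3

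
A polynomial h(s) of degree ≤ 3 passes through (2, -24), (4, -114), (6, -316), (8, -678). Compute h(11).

Write h(s) = as^3 + bs^2 + cs + d. Substituting each data point gives a linear system:
  8a + 4b + 2c + d = -24
  64a + 16b + 4c + d = -114
  216a + 36b + 6c + d = -316
  512a + 64b + 8c + d = -678
Solving the system yields a = -1, b = -2, c = -5, d = 2.
So h(s) = -s³ - 2s² - 5s + 2.
Then h(11) = -1626.

-1626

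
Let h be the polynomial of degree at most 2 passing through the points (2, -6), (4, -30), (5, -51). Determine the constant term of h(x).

-6

Write h(x) = ax^2 + bx + c. Substituting each data point gives a linear system:
  4a + 2b + c = -6
  16a + 4b + c = -30
  25a + 5b + c = -51
Solving the system yields a = -3, b = 6, c = -6.
So h(x) = -3x^2 + 6x - 6.
The constant term is -6.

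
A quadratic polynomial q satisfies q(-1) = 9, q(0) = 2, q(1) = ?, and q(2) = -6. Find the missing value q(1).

The 3 known points determine the degree-2 polynomial uniquely.
Write q(x) = ax^2 + bx + c. Substituting each data point gives a linear system:
  a - b + c = 9
  c = 2
  4a + 2b + c = -6
Solving the system yields a = 1, b = -6, c = 2.
So q(x) = x^2 - 6x + 2.
Then q(1) = -3.

-3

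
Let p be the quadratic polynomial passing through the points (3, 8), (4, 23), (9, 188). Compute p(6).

71

Write p(t) = at^2 + bt + c. Substituting each data point gives a linear system:
  9a + 3b + c = 8
  16a + 4b + c = 23
  81a + 9b + c = 188
Solving the system yields a = 3, b = -6, c = -1.
So p(t) = 3t² - 6t - 1.
Then p(6) = 71.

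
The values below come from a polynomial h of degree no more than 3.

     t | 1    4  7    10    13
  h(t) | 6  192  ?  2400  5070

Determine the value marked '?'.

882

The 4 known points determine the degree-3 polynomial uniquely.
Write h(t) = at^3 + bt^2 + ct + d. Substituting each data point gives a linear system:
  a + b + c + d = 6
  64a + 16b + 4c + d = 192
  1000a + 100b + 10c + d = 2400
  2197a + 169b + 13c + d = 5070
Solving the system yields a = 2, b = 4, c = 0, d = 0.
So h(t) = 2t^3 + 4t^2.
Then h(7) = 882.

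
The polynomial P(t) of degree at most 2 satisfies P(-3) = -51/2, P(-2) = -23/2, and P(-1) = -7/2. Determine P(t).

P(t) = -3t^2 - t - 3/2

Write P(t) = at^2 + bt + c. Substituting each data point gives a linear system:
  9a - 3b + c = -51/2
  4a - 2b + c = -23/2
  a - b + c = -7/2
Solving the system yields a = -3, b = -1, c = -3/2.
So P(t) = -3t^2 - t - 3/2.
Check: P(-1) = -7/2. ✓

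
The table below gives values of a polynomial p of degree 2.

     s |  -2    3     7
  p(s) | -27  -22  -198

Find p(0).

5

Using the Lagrange interpolation formula with nodes -2, 3, 7:
  L_0(s) = (s - 3)(s - 7) / 45
  L_1(s) = (s + 2)(s - 7) / -20
  L_2(s) = (s + 2)(s - 3) / 36
Then p(s) = -27·L_0(s) - 22·L_1(s) - 198·L_2(s).
Expanding and collecting terms gives p(s) = -5s² + 6s + 5.
Evaluating at s = 0: p(0) = 5.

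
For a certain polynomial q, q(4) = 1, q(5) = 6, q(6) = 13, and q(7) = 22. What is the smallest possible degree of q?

2

Forward differences of the values at n = 4, 5, 6, 7:
  q  : 1  6  13  22
  Δ  : 5  7  9
  Δ^2: 2  2
  Δ^3: 0
The second differences are constant (2) and nonzero, while all higher differences vanish, so the minimal degree is 2.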